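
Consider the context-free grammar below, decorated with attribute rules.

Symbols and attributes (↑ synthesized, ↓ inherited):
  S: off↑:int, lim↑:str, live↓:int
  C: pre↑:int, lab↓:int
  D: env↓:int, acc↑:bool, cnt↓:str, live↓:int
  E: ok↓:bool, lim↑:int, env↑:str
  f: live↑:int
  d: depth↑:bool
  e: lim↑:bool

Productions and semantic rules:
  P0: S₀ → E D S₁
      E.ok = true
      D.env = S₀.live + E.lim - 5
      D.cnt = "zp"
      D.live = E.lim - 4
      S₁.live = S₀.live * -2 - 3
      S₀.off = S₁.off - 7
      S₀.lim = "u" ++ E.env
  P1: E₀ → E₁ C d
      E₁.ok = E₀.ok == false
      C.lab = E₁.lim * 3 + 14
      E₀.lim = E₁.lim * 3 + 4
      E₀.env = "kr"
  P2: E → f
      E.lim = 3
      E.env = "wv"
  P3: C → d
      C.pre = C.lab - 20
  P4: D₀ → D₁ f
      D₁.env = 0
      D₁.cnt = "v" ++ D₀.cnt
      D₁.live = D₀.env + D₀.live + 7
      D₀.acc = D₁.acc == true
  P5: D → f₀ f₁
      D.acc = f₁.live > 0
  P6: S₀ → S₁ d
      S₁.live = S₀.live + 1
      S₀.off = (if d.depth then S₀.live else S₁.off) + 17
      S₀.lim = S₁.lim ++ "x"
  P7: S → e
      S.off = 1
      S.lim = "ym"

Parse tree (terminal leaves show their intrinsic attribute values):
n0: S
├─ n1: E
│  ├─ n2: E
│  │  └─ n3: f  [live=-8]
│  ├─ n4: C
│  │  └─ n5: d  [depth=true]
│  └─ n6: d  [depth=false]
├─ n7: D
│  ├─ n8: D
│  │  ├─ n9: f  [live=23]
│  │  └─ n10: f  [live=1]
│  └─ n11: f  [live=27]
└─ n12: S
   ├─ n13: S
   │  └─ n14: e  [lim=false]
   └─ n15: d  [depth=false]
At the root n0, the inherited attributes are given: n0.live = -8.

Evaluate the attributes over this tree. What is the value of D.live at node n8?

16

1. n0.live = -8  [given at root]
2. n1.ok = true  [true]
3. n2.ok = false  [E₀.ok == false]
4. n3.live = -8  [terminal]
5. n2.lim = 3  [3]
6. n2.env = "wv"  ["wv"]
7. n4.lab = 23  [E₁.lim * 3 + 14]
8. n5.depth = true  [terminal]
9. n4.pre = 3  [C.lab - 20]
10. n6.depth = false  [terminal]
11. n1.lim = 13  [E₁.lim * 3 + 4]
12. n1.env = "kr"  ["kr"]
13. n7.env = 0  [S₀.live + E.lim - 5]
14. n7.cnt = "zp"  ["zp"]
15. n7.live = 9  [E.lim - 4]
16. n8.env = 0  [0]
17. n8.cnt = "vzp"  ["v" ++ D₀.cnt]
18. n8.live = 16  [D₀.env + D₀.live + 7]
19. n9.live = 23  [terminal]
20. n10.live = 1  [terminal]
21. n8.acc = true  [f₁.live > 0]
22. n11.live = 27  [terminal]
23. n7.acc = true  [D₁.acc == true]
24. n12.live = 13  [S₀.live * -2 - 3]
25. n13.live = 14  [S₀.live + 1]
26. n14.lim = false  [terminal]
27. n13.off = 1  [1]
28. n13.lim = "ym"  ["ym"]
29. n15.depth = false  [terminal]
30. n12.off = 18  [(if d.depth then S₀.live else S₁.off) + 17]
31. n12.lim = "ymx"  [S₁.lim ++ "x"]
32. n0.off = 11  [S₁.off - 7]
33. n0.lim = "ukr"  ["u" ++ E.env]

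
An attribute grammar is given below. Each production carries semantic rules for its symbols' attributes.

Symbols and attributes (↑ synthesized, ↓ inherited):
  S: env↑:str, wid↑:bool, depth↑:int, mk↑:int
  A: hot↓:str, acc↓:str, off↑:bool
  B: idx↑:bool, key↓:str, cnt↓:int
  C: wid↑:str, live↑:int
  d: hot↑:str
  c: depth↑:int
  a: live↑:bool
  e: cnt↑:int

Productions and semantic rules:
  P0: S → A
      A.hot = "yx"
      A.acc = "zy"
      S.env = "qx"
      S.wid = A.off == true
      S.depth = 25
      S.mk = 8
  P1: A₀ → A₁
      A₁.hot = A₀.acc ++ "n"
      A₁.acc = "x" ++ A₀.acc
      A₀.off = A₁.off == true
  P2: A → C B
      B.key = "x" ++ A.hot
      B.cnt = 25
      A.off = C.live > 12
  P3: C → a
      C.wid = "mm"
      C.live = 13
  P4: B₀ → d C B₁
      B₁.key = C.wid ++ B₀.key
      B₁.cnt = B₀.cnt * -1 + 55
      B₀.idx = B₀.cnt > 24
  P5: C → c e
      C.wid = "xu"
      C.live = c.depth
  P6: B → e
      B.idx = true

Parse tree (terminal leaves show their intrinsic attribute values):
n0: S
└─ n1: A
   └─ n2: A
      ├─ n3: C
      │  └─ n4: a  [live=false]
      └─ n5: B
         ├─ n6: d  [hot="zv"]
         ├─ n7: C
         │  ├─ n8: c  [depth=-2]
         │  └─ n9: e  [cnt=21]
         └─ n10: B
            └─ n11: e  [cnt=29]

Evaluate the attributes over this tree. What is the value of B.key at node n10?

1. n1.hot = "yx"  ["yx"]
2. n1.acc = "zy"  ["zy"]
3. n2.hot = "zyn"  [A₀.acc ++ "n"]
4. n2.acc = "xzy"  ["x" ++ A₀.acc]
5. n4.live = false  [terminal]
6. n3.wid = "mm"  ["mm"]
7. n3.live = 13  [13]
8. n5.key = "xzyn"  ["x" ++ A.hot]
9. n5.cnt = 25  [25]
10. n6.hot = "zv"  [terminal]
11. n8.depth = -2  [terminal]
12. n9.cnt = 21  [terminal]
13. n7.wid = "xu"  ["xu"]
14. n7.live = -2  [c.depth]
15. n10.key = "xuxzyn"  [C.wid ++ B₀.key]
16. n10.cnt = 30  [B₀.cnt * -1 + 55]
17. n11.cnt = 29  [terminal]
18. n10.idx = true  [true]
19. n5.idx = true  [B₀.cnt > 24]
20. n2.off = true  [C.live > 12]
21. n1.off = true  [A₁.off == true]
22. n0.env = "qx"  ["qx"]
23. n0.wid = true  [A.off == true]
24. n0.depth = 25  [25]
25. n0.mk = 8  [8]

"xuxzyn"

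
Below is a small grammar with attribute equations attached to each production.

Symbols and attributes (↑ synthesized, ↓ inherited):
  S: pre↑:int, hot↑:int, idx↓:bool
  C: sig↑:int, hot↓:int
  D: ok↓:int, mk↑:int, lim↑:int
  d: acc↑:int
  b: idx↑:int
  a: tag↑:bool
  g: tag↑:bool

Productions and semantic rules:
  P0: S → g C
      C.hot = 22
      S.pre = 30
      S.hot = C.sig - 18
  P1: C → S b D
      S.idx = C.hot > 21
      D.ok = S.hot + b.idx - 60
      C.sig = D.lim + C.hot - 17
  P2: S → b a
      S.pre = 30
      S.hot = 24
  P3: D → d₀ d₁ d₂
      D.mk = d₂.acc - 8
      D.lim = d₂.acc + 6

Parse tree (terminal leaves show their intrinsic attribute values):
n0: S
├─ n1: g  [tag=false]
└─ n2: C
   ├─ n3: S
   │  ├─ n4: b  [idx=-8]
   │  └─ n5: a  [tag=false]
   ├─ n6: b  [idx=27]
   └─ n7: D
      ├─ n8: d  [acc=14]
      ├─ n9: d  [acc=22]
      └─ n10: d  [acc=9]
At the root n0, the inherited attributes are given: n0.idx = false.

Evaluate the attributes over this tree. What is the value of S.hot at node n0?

2

1. n0.idx = false  [given at root]
2. n1.tag = false  [terminal]
3. n2.hot = 22  [22]
4. n3.idx = true  [C.hot > 21]
5. n4.idx = -8  [terminal]
6. n5.tag = false  [terminal]
7. n3.pre = 30  [30]
8. n3.hot = 24  [24]
9. n6.idx = 27  [terminal]
10. n7.ok = -9  [S.hot + b.idx - 60]
11. n8.acc = 14  [terminal]
12. n9.acc = 22  [terminal]
13. n10.acc = 9  [terminal]
14. n7.mk = 1  [d₂.acc - 8]
15. n7.lim = 15  [d₂.acc + 6]
16. n2.sig = 20  [D.lim + C.hot - 17]
17. n0.pre = 30  [30]
18. n0.hot = 2  [C.sig - 18]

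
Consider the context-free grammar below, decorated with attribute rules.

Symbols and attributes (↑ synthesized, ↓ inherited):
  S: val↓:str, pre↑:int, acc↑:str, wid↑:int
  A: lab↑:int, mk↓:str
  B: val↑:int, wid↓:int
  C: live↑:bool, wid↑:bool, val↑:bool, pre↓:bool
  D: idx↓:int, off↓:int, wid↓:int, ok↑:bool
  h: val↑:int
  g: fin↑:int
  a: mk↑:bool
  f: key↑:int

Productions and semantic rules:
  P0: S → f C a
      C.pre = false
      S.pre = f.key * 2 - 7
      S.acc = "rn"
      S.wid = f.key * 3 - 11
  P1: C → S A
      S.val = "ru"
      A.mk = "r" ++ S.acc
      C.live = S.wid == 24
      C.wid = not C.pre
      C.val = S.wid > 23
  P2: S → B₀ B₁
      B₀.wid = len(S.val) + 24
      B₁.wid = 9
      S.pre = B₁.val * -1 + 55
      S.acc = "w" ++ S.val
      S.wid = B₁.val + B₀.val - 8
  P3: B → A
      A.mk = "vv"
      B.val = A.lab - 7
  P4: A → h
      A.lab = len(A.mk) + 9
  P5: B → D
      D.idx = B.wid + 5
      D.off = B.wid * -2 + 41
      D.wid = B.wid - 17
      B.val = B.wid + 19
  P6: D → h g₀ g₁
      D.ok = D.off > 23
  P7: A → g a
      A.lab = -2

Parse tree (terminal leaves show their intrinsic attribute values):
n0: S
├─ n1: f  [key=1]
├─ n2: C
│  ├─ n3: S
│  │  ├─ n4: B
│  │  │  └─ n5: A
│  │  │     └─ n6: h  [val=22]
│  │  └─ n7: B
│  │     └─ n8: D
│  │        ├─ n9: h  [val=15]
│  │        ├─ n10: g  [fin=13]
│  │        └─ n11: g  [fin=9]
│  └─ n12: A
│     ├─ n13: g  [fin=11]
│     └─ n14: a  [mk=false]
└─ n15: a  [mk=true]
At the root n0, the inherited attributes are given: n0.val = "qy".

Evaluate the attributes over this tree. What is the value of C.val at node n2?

1. n0.val = "qy"  [given at root]
2. n1.key = 1  [terminal]
3. n2.pre = false  [false]
4. n3.val = "ru"  ["ru"]
5. n4.wid = 26  [len(S.val) + 24]
6. n5.mk = "vv"  ["vv"]
7. n6.val = 22  [terminal]
8. n5.lab = 11  [len(A.mk) + 9]
9. n4.val = 4  [A.lab - 7]
10. n7.wid = 9  [9]
11. n8.idx = 14  [B.wid + 5]
12. n8.off = 23  [B.wid * -2 + 41]
13. n8.wid = -8  [B.wid - 17]
14. n9.val = 15  [terminal]
15. n10.fin = 13  [terminal]
16. n11.fin = 9  [terminal]
17. n8.ok = false  [D.off > 23]
18. n7.val = 28  [B.wid + 19]
19. n3.pre = 27  [B₁.val * -1 + 55]
20. n3.acc = "wru"  ["w" ++ S.val]
21. n3.wid = 24  [B₁.val + B₀.val - 8]
22. n12.mk = "rwru"  ["r" ++ S.acc]
23. n13.fin = 11  [terminal]
24. n14.mk = false  [terminal]
25. n12.lab = -2  [-2]
26. n2.live = true  [S.wid == 24]
27. n2.wid = true  [not C.pre]
28. n2.val = true  [S.wid > 23]
29. n15.mk = true  [terminal]
30. n0.pre = -5  [f.key * 2 - 7]
31. n0.acc = "rn"  ["rn"]
32. n0.wid = -8  [f.key * 3 - 11]

true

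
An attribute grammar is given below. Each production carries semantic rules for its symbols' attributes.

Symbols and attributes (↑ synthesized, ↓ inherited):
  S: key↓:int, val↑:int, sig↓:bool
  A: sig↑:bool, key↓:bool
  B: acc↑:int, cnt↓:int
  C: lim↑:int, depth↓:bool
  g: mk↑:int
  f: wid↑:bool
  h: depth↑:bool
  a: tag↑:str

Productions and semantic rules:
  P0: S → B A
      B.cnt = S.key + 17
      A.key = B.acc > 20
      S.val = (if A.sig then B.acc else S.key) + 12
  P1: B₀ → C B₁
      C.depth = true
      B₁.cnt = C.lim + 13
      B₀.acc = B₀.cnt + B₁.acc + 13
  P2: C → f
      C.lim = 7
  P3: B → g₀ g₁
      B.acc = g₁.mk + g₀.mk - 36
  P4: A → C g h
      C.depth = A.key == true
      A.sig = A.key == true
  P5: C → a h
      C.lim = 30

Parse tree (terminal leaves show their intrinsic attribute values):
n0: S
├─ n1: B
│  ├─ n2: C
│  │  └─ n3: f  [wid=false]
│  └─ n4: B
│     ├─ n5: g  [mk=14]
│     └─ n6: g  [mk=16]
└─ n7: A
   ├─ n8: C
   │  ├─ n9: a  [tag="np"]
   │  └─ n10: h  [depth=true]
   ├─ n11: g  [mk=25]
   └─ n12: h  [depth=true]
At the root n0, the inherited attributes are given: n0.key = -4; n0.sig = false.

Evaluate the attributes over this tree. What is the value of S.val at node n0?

8

1. n0.key = -4  [given at root]
2. n0.sig = false  [given at root]
3. n1.cnt = 13  [S.key + 17]
4. n2.depth = true  [true]
5. n3.wid = false  [terminal]
6. n2.lim = 7  [7]
7. n4.cnt = 20  [C.lim + 13]
8. n5.mk = 14  [terminal]
9. n6.mk = 16  [terminal]
10. n4.acc = -6  [g₁.mk + g₀.mk - 36]
11. n1.acc = 20  [B₀.cnt + B₁.acc + 13]
12. n7.key = false  [B.acc > 20]
13. n8.depth = false  [A.key == true]
14. n9.tag = "np"  [terminal]
15. n10.depth = true  [terminal]
16. n8.lim = 30  [30]
17. n11.mk = 25  [terminal]
18. n12.depth = true  [terminal]
19. n7.sig = false  [A.key == true]
20. n0.val = 8  [(if A.sig then B.acc else S.key) + 12]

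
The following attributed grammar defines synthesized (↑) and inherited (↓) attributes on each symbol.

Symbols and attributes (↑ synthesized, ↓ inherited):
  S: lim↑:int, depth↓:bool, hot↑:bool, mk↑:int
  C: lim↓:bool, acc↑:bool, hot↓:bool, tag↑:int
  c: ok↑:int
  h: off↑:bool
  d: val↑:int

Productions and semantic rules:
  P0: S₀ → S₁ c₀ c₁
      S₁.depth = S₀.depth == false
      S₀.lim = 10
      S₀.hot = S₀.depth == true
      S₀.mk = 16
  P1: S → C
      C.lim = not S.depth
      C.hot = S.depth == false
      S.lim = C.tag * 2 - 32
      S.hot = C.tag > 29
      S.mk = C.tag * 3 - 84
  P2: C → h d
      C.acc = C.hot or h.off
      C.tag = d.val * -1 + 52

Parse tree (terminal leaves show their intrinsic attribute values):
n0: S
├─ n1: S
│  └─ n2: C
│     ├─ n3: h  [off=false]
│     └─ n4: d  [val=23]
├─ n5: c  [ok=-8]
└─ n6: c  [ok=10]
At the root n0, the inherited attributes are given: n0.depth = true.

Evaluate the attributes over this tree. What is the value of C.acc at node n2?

true

1. n0.depth = true  [given at root]
2. n1.depth = false  [S₀.depth == false]
3. n2.lim = true  [not S.depth]
4. n2.hot = true  [S.depth == false]
5. n3.off = false  [terminal]
6. n4.val = 23  [terminal]
7. n2.acc = true  [C.hot or h.off]
8. n2.tag = 29  [d.val * -1 + 52]
9. n1.lim = 26  [C.tag * 2 - 32]
10. n1.hot = false  [C.tag > 29]
11. n1.mk = 3  [C.tag * 3 - 84]
12. n5.ok = -8  [terminal]
13. n6.ok = 10  [terminal]
14. n0.lim = 10  [10]
15. n0.hot = true  [S₀.depth == true]
16. n0.mk = 16  [16]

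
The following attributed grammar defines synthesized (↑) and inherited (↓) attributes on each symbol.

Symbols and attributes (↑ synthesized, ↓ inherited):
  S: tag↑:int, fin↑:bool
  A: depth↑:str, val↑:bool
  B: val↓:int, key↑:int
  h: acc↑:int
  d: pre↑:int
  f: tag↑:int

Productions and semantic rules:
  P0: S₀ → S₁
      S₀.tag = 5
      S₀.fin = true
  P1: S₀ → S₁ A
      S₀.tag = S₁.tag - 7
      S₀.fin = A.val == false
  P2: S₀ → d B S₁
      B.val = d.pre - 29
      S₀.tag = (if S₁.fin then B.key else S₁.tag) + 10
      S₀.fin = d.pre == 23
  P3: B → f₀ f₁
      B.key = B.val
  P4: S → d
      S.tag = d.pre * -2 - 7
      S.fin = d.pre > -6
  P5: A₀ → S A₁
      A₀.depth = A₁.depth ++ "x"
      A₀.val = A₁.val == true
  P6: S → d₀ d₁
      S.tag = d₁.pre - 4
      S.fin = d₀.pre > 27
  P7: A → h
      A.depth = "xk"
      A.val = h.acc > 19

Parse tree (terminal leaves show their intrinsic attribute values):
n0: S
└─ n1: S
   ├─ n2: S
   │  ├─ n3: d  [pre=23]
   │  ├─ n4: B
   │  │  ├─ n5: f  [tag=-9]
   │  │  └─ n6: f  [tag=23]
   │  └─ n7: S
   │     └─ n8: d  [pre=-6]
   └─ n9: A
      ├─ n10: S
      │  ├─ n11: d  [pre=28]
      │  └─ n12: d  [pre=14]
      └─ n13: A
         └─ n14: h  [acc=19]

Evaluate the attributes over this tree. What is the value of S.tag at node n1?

1. n3.pre = 23  [terminal]
2. n4.val = -6  [d.pre - 29]
3. n5.tag = -9  [terminal]
4. n6.tag = 23  [terminal]
5. n4.key = -6  [B.val]
6. n8.pre = -6  [terminal]
7. n7.tag = 5  [d.pre * -2 - 7]
8. n7.fin = false  [d.pre > -6]
9. n2.tag = 15  [(if S₁.fin then B.key else S₁.tag) + 10]
10. n2.fin = true  [d.pre == 23]
11. n11.pre = 28  [terminal]
12. n12.pre = 14  [terminal]
13. n10.tag = 10  [d₁.pre - 4]
14. n10.fin = true  [d₀.pre > 27]
15. n14.acc = 19  [terminal]
16. n13.depth = "xk"  ["xk"]
17. n13.val = false  [h.acc > 19]
18. n9.depth = "xkx"  [A₁.depth ++ "x"]
19. n9.val = false  [A₁.val == true]
20. n1.tag = 8  [S₁.tag - 7]
21. n1.fin = true  [A.val == false]
22. n0.tag = 5  [5]
23. n0.fin = true  [true]

8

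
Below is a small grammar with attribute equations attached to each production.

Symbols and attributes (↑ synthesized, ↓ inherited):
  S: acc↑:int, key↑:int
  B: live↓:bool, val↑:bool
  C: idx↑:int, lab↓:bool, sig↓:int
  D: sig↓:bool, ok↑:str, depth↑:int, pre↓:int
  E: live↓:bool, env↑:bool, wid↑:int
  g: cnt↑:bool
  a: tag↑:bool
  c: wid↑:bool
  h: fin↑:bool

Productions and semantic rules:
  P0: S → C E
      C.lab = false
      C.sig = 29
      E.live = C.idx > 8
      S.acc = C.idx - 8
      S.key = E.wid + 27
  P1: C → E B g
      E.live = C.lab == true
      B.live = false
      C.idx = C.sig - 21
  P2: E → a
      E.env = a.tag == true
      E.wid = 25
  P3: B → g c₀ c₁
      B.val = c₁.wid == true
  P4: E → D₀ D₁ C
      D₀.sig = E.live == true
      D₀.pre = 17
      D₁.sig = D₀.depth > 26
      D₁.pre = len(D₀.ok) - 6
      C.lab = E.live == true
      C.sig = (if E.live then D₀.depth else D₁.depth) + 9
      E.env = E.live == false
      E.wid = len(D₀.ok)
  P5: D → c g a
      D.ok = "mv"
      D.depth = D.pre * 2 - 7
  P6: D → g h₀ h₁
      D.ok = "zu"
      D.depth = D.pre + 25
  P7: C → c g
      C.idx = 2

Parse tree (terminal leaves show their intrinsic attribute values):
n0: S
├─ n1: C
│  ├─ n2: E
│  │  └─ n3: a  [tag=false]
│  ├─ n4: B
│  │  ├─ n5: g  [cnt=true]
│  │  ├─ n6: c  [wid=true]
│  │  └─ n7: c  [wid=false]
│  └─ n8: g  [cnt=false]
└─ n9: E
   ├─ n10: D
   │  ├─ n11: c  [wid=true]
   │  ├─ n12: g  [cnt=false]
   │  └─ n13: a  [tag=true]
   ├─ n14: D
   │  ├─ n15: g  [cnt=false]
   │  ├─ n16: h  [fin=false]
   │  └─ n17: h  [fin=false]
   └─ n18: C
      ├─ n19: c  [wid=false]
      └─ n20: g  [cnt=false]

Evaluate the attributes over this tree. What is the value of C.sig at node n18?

1. n1.lab = false  [false]
2. n1.sig = 29  [29]
3. n2.live = false  [C.lab == true]
4. n3.tag = false  [terminal]
5. n2.env = false  [a.tag == true]
6. n2.wid = 25  [25]
7. n4.live = false  [false]
8. n5.cnt = true  [terminal]
9. n6.wid = true  [terminal]
10. n7.wid = false  [terminal]
11. n4.val = false  [c₁.wid == true]
12. n8.cnt = false  [terminal]
13. n1.idx = 8  [C.sig - 21]
14. n9.live = false  [C.idx > 8]
15. n10.sig = false  [E.live == true]
16. n10.pre = 17  [17]
17. n11.wid = true  [terminal]
18. n12.cnt = false  [terminal]
19. n13.tag = true  [terminal]
20. n10.ok = "mv"  ["mv"]
21. n10.depth = 27  [D.pre * 2 - 7]
22. n14.sig = true  [D₀.depth > 26]
23. n14.pre = -4  [len(D₀.ok) - 6]
24. n15.cnt = false  [terminal]
25. n16.fin = false  [terminal]
26. n17.fin = false  [terminal]
27. n14.ok = "zu"  ["zu"]
28. n14.depth = 21  [D.pre + 25]
29. n18.lab = false  [E.live == true]
30. n18.sig = 30  [(if E.live then D₀.depth else D₁.depth) + 9]
31. n19.wid = false  [terminal]
32. n20.cnt = false  [terminal]
33. n18.idx = 2  [2]
34. n9.env = true  [E.live == false]
35. n9.wid = 2  [len(D₀.ok)]
36. n0.acc = 0  [C.idx - 8]
37. n0.key = 29  [E.wid + 27]

30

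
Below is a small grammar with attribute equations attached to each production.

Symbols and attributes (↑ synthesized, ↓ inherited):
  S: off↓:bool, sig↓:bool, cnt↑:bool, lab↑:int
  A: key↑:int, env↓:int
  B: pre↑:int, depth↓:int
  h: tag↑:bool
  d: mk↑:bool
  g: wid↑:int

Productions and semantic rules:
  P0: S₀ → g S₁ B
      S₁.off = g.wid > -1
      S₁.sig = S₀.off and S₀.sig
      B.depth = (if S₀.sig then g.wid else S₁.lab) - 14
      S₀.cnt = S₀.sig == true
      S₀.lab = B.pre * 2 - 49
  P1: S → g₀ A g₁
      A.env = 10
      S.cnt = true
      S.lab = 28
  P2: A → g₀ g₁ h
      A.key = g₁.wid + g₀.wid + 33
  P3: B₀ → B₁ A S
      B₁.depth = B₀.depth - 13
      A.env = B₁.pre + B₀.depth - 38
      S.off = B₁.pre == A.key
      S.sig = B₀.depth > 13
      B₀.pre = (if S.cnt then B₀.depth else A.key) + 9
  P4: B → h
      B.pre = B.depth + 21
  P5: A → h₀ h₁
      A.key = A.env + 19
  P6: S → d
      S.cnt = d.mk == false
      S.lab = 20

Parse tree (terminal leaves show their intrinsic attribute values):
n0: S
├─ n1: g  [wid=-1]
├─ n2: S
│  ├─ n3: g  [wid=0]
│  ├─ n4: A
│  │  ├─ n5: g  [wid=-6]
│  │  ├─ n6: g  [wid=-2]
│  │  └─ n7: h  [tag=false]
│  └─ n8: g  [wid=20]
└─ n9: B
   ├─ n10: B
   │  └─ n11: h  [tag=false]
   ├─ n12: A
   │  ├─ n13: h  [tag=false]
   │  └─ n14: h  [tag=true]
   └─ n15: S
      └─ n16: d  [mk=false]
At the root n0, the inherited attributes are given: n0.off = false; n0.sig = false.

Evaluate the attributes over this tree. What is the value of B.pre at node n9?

23

1. n0.off = false  [given at root]
2. n0.sig = false  [given at root]
3. n1.wid = -1  [terminal]
4. n2.off = false  [g.wid > -1]
5. n2.sig = false  [S₀.off and S₀.sig]
6. n3.wid = 0  [terminal]
7. n4.env = 10  [10]
8. n5.wid = -6  [terminal]
9. n6.wid = -2  [terminal]
10. n7.tag = false  [terminal]
11. n4.key = 25  [g₁.wid + g₀.wid + 33]
12. n8.wid = 20  [terminal]
13. n2.cnt = true  [true]
14. n2.lab = 28  [28]
15. n9.depth = 14  [(if S₀.sig then g.wid else S₁.lab) - 14]
16. n10.depth = 1  [B₀.depth - 13]
17. n11.tag = false  [terminal]
18. n10.pre = 22  [B.depth + 21]
19. n12.env = -2  [B₁.pre + B₀.depth - 38]
20. n13.tag = false  [terminal]
21. n14.tag = true  [terminal]
22. n12.key = 17  [A.env + 19]
23. n15.off = false  [B₁.pre == A.key]
24. n15.sig = true  [B₀.depth > 13]
25. n16.mk = false  [terminal]
26. n15.cnt = true  [d.mk == false]
27. n15.lab = 20  [20]
28. n9.pre = 23  [(if S.cnt then B₀.depth else A.key) + 9]
29. n0.cnt = false  [S₀.sig == true]
30. n0.lab = -3  [B.pre * 2 - 49]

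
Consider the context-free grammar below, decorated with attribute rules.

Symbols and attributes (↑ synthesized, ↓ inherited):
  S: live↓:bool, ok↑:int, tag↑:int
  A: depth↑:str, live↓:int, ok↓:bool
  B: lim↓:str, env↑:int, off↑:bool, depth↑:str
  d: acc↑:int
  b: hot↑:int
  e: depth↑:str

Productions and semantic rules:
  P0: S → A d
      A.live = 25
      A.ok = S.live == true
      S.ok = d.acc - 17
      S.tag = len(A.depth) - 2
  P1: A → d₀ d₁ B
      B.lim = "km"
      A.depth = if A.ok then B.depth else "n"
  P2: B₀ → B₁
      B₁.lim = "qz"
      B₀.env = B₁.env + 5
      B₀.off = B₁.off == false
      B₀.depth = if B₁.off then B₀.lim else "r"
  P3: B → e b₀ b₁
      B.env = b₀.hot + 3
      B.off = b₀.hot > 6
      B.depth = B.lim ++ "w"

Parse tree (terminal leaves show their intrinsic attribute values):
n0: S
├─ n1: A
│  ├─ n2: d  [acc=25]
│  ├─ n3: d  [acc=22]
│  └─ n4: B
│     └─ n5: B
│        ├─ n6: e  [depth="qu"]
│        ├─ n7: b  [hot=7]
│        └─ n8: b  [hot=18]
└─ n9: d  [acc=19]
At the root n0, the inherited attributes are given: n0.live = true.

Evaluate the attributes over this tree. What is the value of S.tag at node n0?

1. n0.live = true  [given at root]
2. n1.live = 25  [25]
3. n1.ok = true  [S.live == true]
4. n2.acc = 25  [terminal]
5. n3.acc = 22  [terminal]
6. n4.lim = "km"  ["km"]
7. n5.lim = "qz"  ["qz"]
8. n6.depth = "qu"  [terminal]
9. n7.hot = 7  [terminal]
10. n8.hot = 18  [terminal]
11. n5.env = 10  [b₀.hot + 3]
12. n5.off = true  [b₀.hot > 6]
13. n5.depth = "qzw"  [B.lim ++ "w"]
14. n4.env = 15  [B₁.env + 5]
15. n4.off = false  [B₁.off == false]
16. n4.depth = "km"  [if B₁.off then B₀.lim else "r"]
17. n1.depth = "km"  [if A.ok then B.depth else "n"]
18. n9.acc = 19  [terminal]
19. n0.ok = 2  [d.acc - 17]
20. n0.tag = 0  [len(A.depth) - 2]

0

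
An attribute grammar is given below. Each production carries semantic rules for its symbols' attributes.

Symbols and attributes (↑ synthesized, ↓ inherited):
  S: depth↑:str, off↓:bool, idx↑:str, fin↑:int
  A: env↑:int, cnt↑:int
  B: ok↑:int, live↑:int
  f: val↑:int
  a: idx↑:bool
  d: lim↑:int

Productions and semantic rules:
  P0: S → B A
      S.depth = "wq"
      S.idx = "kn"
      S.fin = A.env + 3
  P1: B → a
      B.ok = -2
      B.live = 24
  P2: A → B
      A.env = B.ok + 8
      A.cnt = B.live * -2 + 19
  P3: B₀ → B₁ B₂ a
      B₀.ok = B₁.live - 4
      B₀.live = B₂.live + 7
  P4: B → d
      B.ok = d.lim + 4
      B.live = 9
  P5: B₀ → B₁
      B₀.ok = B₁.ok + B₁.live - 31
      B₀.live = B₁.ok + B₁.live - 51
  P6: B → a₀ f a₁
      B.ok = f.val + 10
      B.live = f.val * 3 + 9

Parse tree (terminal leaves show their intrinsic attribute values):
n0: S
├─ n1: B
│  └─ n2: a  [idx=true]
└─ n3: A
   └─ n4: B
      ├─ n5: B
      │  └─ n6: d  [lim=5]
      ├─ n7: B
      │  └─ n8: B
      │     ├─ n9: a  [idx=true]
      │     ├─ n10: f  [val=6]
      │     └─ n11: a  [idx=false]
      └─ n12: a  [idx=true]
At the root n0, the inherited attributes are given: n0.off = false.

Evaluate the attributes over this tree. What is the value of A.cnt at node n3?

21

1. n0.off = false  [given at root]
2. n2.idx = true  [terminal]
3. n1.ok = -2  [-2]
4. n1.live = 24  [24]
5. n6.lim = 5  [terminal]
6. n5.ok = 9  [d.lim + 4]
7. n5.live = 9  [9]
8. n9.idx = true  [terminal]
9. n10.val = 6  [terminal]
10. n11.idx = false  [terminal]
11. n8.ok = 16  [f.val + 10]
12. n8.live = 27  [f.val * 3 + 9]
13. n7.ok = 12  [B₁.ok + B₁.live - 31]
14. n7.live = -8  [B₁.ok + B₁.live - 51]
15. n12.idx = true  [terminal]
16. n4.ok = 5  [B₁.live - 4]
17. n4.live = -1  [B₂.live + 7]
18. n3.env = 13  [B.ok + 8]
19. n3.cnt = 21  [B.live * -2 + 19]
20. n0.depth = "wq"  ["wq"]
21. n0.idx = "kn"  ["kn"]
22. n0.fin = 16  [A.env + 3]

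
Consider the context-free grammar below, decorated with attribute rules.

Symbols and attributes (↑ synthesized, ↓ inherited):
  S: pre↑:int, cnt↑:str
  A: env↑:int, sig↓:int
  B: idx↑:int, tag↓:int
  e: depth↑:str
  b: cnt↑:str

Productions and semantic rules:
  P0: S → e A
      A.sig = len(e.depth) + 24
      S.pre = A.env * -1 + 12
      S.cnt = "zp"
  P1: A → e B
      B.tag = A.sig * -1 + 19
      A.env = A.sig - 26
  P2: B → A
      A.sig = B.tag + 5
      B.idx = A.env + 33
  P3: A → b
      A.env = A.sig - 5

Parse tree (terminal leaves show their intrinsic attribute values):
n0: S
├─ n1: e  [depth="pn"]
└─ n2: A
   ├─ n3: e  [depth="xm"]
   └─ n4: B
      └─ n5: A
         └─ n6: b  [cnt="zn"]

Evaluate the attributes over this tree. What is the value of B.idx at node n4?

1. n1.depth = "pn"  [terminal]
2. n2.sig = 26  [len(e.depth) + 24]
3. n3.depth = "xm"  [terminal]
4. n4.tag = -7  [A.sig * -1 + 19]
5. n5.sig = -2  [B.tag + 5]
6. n6.cnt = "zn"  [terminal]
7. n5.env = -7  [A.sig - 5]
8. n4.idx = 26  [A.env + 33]
9. n2.env = 0  [A.sig - 26]
10. n0.pre = 12  [A.env * -1 + 12]
11. n0.cnt = "zp"  ["zp"]

26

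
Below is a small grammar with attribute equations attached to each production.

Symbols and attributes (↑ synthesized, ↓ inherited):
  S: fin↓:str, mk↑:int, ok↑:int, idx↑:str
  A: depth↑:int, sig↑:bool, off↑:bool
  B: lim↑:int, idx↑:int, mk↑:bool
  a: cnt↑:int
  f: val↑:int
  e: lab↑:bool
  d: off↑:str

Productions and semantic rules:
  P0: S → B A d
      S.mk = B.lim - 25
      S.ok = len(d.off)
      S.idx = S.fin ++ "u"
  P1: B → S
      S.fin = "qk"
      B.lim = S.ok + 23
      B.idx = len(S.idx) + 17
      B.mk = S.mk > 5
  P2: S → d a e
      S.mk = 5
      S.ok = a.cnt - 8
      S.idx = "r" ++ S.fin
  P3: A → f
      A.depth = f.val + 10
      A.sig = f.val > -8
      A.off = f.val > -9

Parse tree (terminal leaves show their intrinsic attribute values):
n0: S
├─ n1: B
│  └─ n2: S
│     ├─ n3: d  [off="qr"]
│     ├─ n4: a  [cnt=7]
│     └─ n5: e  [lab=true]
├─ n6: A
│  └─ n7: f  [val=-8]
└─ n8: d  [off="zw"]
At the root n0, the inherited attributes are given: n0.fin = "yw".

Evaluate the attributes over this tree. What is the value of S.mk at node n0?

-3

1. n0.fin = "yw"  [given at root]
2. n2.fin = "qk"  ["qk"]
3. n3.off = "qr"  [terminal]
4. n4.cnt = 7  [terminal]
5. n5.lab = true  [terminal]
6. n2.mk = 5  [5]
7. n2.ok = -1  [a.cnt - 8]
8. n2.idx = "rqk"  ["r" ++ S.fin]
9. n1.lim = 22  [S.ok + 23]
10. n1.idx = 20  [len(S.idx) + 17]
11. n1.mk = false  [S.mk > 5]
12. n7.val = -8  [terminal]
13. n6.depth = 2  [f.val + 10]
14. n6.sig = false  [f.val > -8]
15. n6.off = true  [f.val > -9]
16. n8.off = "zw"  [terminal]
17. n0.mk = -3  [B.lim - 25]
18. n0.ok = 2  [len(d.off)]
19. n0.idx = "ywu"  [S.fin ++ "u"]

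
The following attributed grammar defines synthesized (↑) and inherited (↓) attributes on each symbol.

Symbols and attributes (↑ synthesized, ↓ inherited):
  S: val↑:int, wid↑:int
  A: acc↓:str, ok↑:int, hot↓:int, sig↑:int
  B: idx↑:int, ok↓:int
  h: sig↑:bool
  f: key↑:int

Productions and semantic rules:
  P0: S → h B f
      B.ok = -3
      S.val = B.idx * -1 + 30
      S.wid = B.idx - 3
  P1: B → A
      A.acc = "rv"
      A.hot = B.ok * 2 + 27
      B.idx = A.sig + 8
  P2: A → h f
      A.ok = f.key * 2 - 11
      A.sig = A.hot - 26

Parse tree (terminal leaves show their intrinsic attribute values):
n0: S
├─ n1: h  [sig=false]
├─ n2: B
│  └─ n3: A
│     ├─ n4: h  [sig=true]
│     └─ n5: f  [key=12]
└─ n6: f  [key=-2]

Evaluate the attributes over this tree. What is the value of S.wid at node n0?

0

1. n1.sig = false  [terminal]
2. n2.ok = -3  [-3]
3. n3.acc = "rv"  ["rv"]
4. n3.hot = 21  [B.ok * 2 + 27]
5. n4.sig = true  [terminal]
6. n5.key = 12  [terminal]
7. n3.ok = 13  [f.key * 2 - 11]
8. n3.sig = -5  [A.hot - 26]
9. n2.idx = 3  [A.sig + 8]
10. n6.key = -2  [terminal]
11. n0.val = 27  [B.idx * -1 + 30]
12. n0.wid = 0  [B.idx - 3]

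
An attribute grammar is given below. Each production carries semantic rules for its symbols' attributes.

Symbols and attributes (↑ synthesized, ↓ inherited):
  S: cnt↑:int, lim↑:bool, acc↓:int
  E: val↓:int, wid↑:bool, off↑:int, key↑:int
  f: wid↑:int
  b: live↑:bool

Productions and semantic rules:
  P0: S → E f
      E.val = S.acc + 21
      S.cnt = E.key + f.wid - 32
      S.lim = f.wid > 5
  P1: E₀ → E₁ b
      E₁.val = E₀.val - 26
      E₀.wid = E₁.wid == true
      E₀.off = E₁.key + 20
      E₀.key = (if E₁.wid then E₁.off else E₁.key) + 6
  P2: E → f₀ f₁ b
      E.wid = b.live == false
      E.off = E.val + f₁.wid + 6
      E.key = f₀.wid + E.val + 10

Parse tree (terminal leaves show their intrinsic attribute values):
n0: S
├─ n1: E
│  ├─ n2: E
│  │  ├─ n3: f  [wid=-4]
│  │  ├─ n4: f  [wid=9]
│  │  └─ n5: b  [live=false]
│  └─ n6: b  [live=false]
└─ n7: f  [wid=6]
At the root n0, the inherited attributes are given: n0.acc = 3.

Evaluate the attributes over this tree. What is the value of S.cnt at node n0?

-7

1. n0.acc = 3  [given at root]
2. n1.val = 24  [S.acc + 21]
3. n2.val = -2  [E₀.val - 26]
4. n3.wid = -4  [terminal]
5. n4.wid = 9  [terminal]
6. n5.live = false  [terminal]
7. n2.wid = true  [b.live == false]
8. n2.off = 13  [E.val + f₁.wid + 6]
9. n2.key = 4  [f₀.wid + E.val + 10]
10. n6.live = false  [terminal]
11. n1.wid = true  [E₁.wid == true]
12. n1.off = 24  [E₁.key + 20]
13. n1.key = 19  [(if E₁.wid then E₁.off else E₁.key) + 6]
14. n7.wid = 6  [terminal]
15. n0.cnt = -7  [E.key + f.wid - 32]
16. n0.lim = true  [f.wid > 5]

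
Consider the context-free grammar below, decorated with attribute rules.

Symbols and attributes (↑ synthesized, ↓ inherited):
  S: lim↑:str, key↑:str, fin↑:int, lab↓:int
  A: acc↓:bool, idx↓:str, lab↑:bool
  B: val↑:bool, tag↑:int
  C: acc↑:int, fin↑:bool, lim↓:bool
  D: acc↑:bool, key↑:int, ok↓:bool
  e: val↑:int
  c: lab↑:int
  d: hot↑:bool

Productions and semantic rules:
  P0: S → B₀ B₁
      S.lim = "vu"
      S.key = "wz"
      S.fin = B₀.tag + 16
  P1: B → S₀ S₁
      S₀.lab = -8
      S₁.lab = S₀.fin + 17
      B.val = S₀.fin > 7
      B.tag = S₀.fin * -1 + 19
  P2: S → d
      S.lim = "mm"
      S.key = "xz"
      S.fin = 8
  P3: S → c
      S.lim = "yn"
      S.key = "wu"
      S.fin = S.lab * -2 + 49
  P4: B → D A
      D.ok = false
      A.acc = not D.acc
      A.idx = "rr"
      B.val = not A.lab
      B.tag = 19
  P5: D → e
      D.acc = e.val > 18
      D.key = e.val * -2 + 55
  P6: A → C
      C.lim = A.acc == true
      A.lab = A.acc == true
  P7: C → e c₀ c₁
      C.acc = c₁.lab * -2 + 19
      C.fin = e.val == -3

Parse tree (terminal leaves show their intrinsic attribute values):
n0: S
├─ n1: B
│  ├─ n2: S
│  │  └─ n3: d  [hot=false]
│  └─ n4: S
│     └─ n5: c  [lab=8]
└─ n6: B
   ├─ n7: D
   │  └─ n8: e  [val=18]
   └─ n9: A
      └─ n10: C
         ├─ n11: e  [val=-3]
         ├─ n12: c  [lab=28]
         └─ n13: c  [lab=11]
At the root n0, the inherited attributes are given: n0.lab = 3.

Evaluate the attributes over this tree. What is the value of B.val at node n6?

1. n0.lab = 3  [given at root]
2. n2.lab = -8  [-8]
3. n3.hot = false  [terminal]
4. n2.lim = "mm"  ["mm"]
5. n2.key = "xz"  ["xz"]
6. n2.fin = 8  [8]
7. n4.lab = 25  [S₀.fin + 17]
8. n5.lab = 8  [terminal]
9. n4.lim = "yn"  ["yn"]
10. n4.key = "wu"  ["wu"]
11. n4.fin = -1  [S.lab * -2 + 49]
12. n1.val = true  [S₀.fin > 7]
13. n1.tag = 11  [S₀.fin * -1 + 19]
14. n7.ok = false  [false]
15. n8.val = 18  [terminal]
16. n7.acc = false  [e.val > 18]
17. n7.key = 19  [e.val * -2 + 55]
18. n9.acc = true  [not D.acc]
19. n9.idx = "rr"  ["rr"]
20. n10.lim = true  [A.acc == true]
21. n11.val = -3  [terminal]
22. n12.lab = 28  [terminal]
23. n13.lab = 11  [terminal]
24. n10.acc = -3  [c₁.lab * -2 + 19]
25. n10.fin = true  [e.val == -3]
26. n9.lab = true  [A.acc == true]
27. n6.val = false  [not A.lab]
28. n6.tag = 19  [19]
29. n0.lim = "vu"  ["vu"]
30. n0.key = "wz"  ["wz"]
31. n0.fin = 27  [B₀.tag + 16]

false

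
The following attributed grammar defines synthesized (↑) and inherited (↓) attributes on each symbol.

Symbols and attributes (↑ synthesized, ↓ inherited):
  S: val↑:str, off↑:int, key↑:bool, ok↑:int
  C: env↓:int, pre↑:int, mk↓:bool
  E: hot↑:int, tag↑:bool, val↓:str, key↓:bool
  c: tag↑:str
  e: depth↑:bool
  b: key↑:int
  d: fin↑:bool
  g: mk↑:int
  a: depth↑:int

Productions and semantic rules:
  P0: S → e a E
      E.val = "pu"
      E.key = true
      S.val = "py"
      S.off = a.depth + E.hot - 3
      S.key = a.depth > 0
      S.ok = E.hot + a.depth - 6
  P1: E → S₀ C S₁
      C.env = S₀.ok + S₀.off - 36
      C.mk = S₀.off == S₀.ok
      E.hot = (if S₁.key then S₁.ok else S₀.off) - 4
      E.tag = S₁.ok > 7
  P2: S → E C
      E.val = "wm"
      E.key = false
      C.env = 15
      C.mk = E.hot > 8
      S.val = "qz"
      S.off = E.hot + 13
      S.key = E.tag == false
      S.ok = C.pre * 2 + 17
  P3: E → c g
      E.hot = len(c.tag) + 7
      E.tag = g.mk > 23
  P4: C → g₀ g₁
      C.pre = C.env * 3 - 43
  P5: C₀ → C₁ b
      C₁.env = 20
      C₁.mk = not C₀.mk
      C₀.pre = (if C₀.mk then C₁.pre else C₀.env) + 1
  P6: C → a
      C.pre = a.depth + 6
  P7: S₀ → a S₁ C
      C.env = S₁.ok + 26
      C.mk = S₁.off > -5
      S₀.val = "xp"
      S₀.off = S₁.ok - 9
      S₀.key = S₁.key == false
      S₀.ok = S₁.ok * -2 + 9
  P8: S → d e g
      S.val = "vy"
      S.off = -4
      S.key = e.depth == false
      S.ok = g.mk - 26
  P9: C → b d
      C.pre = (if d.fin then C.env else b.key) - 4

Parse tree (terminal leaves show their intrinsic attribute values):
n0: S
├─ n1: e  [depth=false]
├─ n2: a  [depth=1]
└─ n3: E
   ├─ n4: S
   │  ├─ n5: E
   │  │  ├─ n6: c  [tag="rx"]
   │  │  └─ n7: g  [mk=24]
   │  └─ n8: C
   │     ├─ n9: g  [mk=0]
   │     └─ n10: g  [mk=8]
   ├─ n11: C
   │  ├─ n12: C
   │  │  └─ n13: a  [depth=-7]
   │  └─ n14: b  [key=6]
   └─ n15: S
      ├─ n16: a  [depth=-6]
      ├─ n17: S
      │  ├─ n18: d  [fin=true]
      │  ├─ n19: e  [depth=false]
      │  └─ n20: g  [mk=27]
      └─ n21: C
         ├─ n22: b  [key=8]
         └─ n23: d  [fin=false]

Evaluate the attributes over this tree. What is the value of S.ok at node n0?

1. n1.depth = false  [terminal]
2. n2.depth = 1  [terminal]
3. n3.val = "pu"  ["pu"]
4. n3.key = true  [true]
5. n5.val = "wm"  ["wm"]
6. n5.key = false  [false]
7. n6.tag = "rx"  [terminal]
8. n7.mk = 24  [terminal]
9. n5.hot = 9  [len(c.tag) + 7]
10. n5.tag = true  [g.mk > 23]
11. n8.env = 15  [15]
12. n8.mk = true  [E.hot > 8]
13. n9.mk = 0  [terminal]
14. n10.mk = 8  [terminal]
15. n8.pre = 2  [C.env * 3 - 43]
16. n4.val = "qz"  ["qz"]
17. n4.off = 22  [E.hot + 13]
18. n4.key = false  [E.tag == false]
19. n4.ok = 21  [C.pre * 2 + 17]
20. n11.env = 7  [S₀.ok + S₀.off - 36]
21. n11.mk = false  [S₀.off == S₀.ok]
22. n12.env = 20  [20]
23. n12.mk = true  [not C₀.mk]
24. n13.depth = -7  [terminal]
25. n12.pre = -1  [a.depth + 6]
26. n14.key = 6  [terminal]
27. n11.pre = 8  [(if C₀.mk then C₁.pre else C₀.env) + 1]
28. n16.depth = -6  [terminal]
29. n18.fin = true  [terminal]
30. n19.depth = false  [terminal]
31. n20.mk = 27  [terminal]
32. n17.val = "vy"  ["vy"]
33. n17.off = -4  [-4]
34. n17.key = true  [e.depth == false]
35. n17.ok = 1  [g.mk - 26]
36. n21.env = 27  [S₁.ok + 26]
37. n21.mk = true  [S₁.off > -5]
38. n22.key = 8  [terminal]
39. n23.fin = false  [terminal]
40. n21.pre = 4  [(if d.fin then C.env else b.key) - 4]
41. n15.val = "xp"  ["xp"]
42. n15.off = -8  [S₁.ok - 9]
43. n15.key = false  [S₁.key == false]
44. n15.ok = 7  [S₁.ok * -2 + 9]
45. n3.hot = 18  [(if S₁.key then S₁.ok else S₀.off) - 4]
46. n3.tag = false  [S₁.ok > 7]
47. n0.val = "py"  ["py"]
48. n0.off = 16  [a.depth + E.hot - 3]
49. n0.key = true  [a.depth > 0]
50. n0.ok = 13  [E.hot + a.depth - 6]

13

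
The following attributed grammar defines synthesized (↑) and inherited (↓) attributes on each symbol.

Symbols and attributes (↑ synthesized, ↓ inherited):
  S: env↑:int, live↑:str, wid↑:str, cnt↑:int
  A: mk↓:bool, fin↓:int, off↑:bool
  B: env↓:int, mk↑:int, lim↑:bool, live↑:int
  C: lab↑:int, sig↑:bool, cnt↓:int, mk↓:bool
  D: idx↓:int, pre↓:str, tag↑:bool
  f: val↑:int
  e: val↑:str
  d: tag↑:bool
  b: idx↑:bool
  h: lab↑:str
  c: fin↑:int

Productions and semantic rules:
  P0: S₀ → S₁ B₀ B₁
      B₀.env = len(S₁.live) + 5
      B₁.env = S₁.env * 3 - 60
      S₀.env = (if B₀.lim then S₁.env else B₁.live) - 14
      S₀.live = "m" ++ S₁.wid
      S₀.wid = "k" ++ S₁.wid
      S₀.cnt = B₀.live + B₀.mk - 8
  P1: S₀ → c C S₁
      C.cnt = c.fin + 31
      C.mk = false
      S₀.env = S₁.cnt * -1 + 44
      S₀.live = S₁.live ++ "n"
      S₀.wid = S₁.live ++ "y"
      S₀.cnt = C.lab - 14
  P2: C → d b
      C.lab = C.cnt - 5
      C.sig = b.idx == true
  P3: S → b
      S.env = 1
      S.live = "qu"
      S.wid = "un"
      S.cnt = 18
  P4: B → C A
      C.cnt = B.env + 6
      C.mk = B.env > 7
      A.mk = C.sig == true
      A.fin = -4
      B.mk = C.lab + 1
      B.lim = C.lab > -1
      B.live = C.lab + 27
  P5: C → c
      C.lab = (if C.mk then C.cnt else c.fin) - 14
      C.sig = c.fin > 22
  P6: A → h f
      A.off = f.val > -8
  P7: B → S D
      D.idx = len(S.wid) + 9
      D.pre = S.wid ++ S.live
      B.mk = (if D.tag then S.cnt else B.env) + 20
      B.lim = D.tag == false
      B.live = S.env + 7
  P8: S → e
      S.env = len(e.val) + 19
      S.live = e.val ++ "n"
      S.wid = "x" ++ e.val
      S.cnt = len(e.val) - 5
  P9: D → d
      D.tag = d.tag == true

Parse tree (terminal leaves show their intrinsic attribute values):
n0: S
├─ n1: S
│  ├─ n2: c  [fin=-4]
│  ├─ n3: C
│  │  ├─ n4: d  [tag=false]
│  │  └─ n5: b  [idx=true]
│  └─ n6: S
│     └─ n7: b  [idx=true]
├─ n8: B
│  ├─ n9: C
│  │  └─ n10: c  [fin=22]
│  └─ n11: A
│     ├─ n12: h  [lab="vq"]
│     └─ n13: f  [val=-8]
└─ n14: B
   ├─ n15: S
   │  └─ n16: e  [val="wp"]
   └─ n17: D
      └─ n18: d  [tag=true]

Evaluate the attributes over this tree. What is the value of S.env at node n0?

12

1. n2.fin = -4  [terminal]
2. n3.cnt = 27  [c.fin + 31]
3. n3.mk = false  [false]
4. n4.tag = false  [terminal]
5. n5.idx = true  [terminal]
6. n3.lab = 22  [C.cnt - 5]
7. n3.sig = true  [b.idx == true]
8. n7.idx = true  [terminal]
9. n6.env = 1  [1]
10. n6.live = "qu"  ["qu"]
11. n6.wid = "un"  ["un"]
12. n6.cnt = 18  [18]
13. n1.env = 26  [S₁.cnt * -1 + 44]
14. n1.live = "qun"  [S₁.live ++ "n"]
15. n1.wid = "quy"  [S₁.live ++ "y"]
16. n1.cnt = 8  [C.lab - 14]
17. n8.env = 8  [len(S₁.live) + 5]
18. n9.cnt = 14  [B.env + 6]
19. n9.mk = true  [B.env > 7]
20. n10.fin = 22  [terminal]
21. n9.lab = 0  [(if C.mk then C.cnt else c.fin) - 14]
22. n9.sig = false  [c.fin > 22]
23. n11.mk = false  [C.sig == true]
24. n11.fin = -4  [-4]
25. n12.lab = "vq"  [terminal]
26. n13.val = -8  [terminal]
27. n11.off = false  [f.val > -8]
28. n8.mk = 1  [C.lab + 1]
29. n8.lim = true  [C.lab > -1]
30. n8.live = 27  [C.lab + 27]
31. n14.env = 18  [S₁.env * 3 - 60]
32. n16.val = "wp"  [terminal]
33. n15.env = 21  [len(e.val) + 19]
34. n15.live = "wpn"  [e.val ++ "n"]
35. n15.wid = "xwp"  ["x" ++ e.val]
36. n15.cnt = -3  [len(e.val) - 5]
37. n17.idx = 12  [len(S.wid) + 9]
38. n17.pre = "xwpwpn"  [S.wid ++ S.live]
39. n18.tag = true  [terminal]
40. n17.tag = true  [d.tag == true]
41. n14.mk = 17  [(if D.tag then S.cnt else B.env) + 20]
42. n14.lim = false  [D.tag == false]
43. n14.live = 28  [S.env + 7]
44. n0.env = 12  [(if B₀.lim then S₁.env else B₁.live) - 14]
45. n0.live = "mquy"  ["m" ++ S₁.wid]
46. n0.wid = "kquy"  ["k" ++ S₁.wid]
47. n0.cnt = 20  [B₀.live + B₀.mk - 8]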